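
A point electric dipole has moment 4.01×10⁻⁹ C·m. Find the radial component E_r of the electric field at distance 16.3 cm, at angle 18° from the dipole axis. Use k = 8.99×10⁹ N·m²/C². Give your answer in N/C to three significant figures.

E_r ≈ 1.58×10⁴ N/C

For a dipole, E_r = (2kp cosθ)/r³.
kp/r³ = (8.99×10⁹)(4.01×10⁻⁹)/(0.163)³ = 8324 N/C.
E_r = 2·8324·cos18° = 1.583×10⁴ N/C.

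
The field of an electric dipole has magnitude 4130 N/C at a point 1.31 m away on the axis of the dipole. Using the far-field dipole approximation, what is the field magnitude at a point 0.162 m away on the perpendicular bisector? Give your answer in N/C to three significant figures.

Dipole fields scale as 1/r³ in the far field.
The axial field is twice the equatorial field at the same r, so the geometry factor is 1/2.
E₂ = E₁ · (1/2) · (r₁/r₂)³ = 4130 · 0.5 · (1.31/0.162)³.
(r₁/r₂)³ = (8.086)³ = 528.8.
E₂ ≈ 1.092×10⁶ N/C.

E ≈ 1.09×10⁶ N/C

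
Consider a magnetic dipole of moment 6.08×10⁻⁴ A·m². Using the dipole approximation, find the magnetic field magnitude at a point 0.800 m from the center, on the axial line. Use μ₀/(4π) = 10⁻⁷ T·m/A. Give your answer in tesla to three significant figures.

On axis B = (μ₀/4π)·2m/r³.
B = 2·(10⁻⁷)·(6.08×10⁻⁴) / (0.800)³ = 2.375×10⁻¹⁰ T.

B ≈ 2.37×10⁻¹⁰ T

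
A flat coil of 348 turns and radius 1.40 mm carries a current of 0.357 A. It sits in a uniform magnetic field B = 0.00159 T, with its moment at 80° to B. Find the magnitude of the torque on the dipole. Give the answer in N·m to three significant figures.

τ ≈ 1.20×10⁻⁶ N·m

m = NIA = NIπa² = 348·(0.357)·π·(0.00140)² = 7.65×10⁻⁴ A·m².
Torque on a magnetic dipole: τ = mB sinθ.
τ = (7.65×10⁻⁴)(0.00159)·sin80° = 1.198×10⁻⁶ N·m.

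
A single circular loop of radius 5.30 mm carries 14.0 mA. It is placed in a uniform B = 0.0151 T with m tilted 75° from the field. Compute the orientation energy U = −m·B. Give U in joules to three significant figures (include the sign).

Magnetic moment m = IA = Iπa² = (0.0140)·π·(0.00530)² = 1.235×10⁻⁶ A·m².
U = −m·B = −mB cosθ.
U = −(1.235×10⁻⁶)(0.0151)·cos75° = -4.827×10⁻⁹ J.

U ≈ -4.83×10⁻⁹ J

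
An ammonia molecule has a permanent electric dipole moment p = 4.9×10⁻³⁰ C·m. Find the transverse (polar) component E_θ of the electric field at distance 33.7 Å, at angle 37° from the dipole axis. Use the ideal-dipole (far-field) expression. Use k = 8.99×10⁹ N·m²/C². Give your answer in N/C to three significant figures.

E_θ ≈ 6.93×10⁵ N/C

For a dipole, E_θ = (kp sinθ)/r³.
kp/r³ = (8.99×10⁹)(4.90×10⁻³⁰)/(3.37×10⁻⁹)³ = 1.151×10⁶ N/C.
E_θ = 1.151×10⁶·sin37° = 6.927×10⁵ N/C.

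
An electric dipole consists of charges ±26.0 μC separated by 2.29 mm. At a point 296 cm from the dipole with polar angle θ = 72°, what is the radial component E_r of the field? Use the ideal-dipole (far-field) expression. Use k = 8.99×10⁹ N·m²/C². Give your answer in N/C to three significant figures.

Dipole moment p = qd = (2.60×10⁻⁵ C)(0.00229 m) = 5.954×10⁻⁸ C·m.
For a dipole, E_r = (2kp cosθ)/r³.
kp/r³ = (8.99×10⁹)(5.954×10⁻⁸)/(2.96)³ = 20.64 N/C.
E_r = 2·20.64·cos72° = 12.76 N/C.

E_r ≈ 12.8 N/C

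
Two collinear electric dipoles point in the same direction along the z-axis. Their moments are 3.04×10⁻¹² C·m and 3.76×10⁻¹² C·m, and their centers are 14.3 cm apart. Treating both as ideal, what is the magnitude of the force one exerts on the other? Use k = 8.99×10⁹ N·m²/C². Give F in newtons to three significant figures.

F ≈ 1.47×10⁻⁹ N

On-axis field of dipole 1 at distance r: E = 2kp₁/r³. Force on dipole 2 is F = p₂·dE/dr (gradient along axis).
dE/dr = −6kp₁/r⁴, so |F| = 6kp₁p₂/r⁴ (attractive for aligned moments).
F = 6(8.99×10⁹)(3.04×10⁻¹²)(3.76×10⁻¹²)/(0.143)⁴ = 1.474×10⁻⁹ N.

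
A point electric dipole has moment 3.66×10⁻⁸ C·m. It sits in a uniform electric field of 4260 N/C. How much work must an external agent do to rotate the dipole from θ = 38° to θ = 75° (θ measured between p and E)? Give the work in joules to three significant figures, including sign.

W ≈ 8.25×10⁻⁵ J

W_ext = ΔU = U(θ₂) − U(θ₁) = −pE cosθ₂ − (−pE cosθ₁) = pE(cosθ₁ − cosθ₂).
W = (3.66×10⁻⁸)(4260)·(cos38° − cos75°) = (1.559×10⁻⁴)·(+0.5292) = 8.251×10⁻⁵ J.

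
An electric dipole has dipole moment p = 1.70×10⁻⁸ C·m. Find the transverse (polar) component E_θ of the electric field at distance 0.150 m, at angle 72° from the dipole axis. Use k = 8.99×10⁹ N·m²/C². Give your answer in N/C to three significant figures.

For a dipole, E_θ = (kp sinθ)/r³.
kp/r³ = (8.99×10⁹)(1.70×10⁻⁸)/(0.150)³ = 4.528×10⁴ N/C.
E_θ = 4.528×10⁴·sin72° = 4.307×10⁴ N/C.

E_θ ≈ 4.31×10⁴ N/C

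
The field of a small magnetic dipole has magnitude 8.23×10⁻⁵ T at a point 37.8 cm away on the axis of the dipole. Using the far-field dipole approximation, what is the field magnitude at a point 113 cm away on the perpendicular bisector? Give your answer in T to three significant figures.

B ≈ 1.54×10⁻⁶ T

Dipole fields scale as 1/r³ in the far field.
The axial field is twice the equatorial field at the same r, so the geometry factor is 1/2.
B₂ = B₁ · (1/2) · (r₁/r₂)³ = 8.23×10⁻⁵ · 0.5 · (37.8/113)³.
(r₁/r₂)³ = (0.3345)³ = 0.03743.
B₂ ≈ 1.540×10⁻⁶ T.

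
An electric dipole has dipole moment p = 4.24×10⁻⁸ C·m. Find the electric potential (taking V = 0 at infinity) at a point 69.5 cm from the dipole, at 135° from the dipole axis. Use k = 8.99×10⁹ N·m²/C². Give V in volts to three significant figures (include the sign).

The dipole potential is V = kp cosθ / r².
V = (8.99×10⁹)(4.24×10⁻⁸)·cos135° / (0.695)² = -558.0 V.

V ≈ -558 V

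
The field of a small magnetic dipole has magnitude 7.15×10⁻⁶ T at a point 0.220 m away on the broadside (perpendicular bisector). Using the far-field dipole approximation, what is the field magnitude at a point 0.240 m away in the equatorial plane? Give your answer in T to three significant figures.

B ≈ 5.51×10⁻⁶ T

Dipole fields scale as 1/r³ in the far field; the geometry is the same at both points.
B₂ = B₁ · (r₁/r₂)³ = 7.15×10⁻⁶ · (0.220/0.240)³.
(r₁/r₂)³ = (0.9167)³ = 0.7703.
B₂ ≈ 5.507×10⁻⁶ T.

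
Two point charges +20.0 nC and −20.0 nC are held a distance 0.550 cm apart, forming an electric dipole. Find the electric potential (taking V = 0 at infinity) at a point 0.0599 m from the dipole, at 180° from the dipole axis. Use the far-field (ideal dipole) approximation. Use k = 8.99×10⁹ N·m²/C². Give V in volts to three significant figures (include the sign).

V ≈ -276 V

Dipole moment p = qd = (2.00×10⁻⁸ C)(0.00550 m) = 1.10×10⁻¹⁰ C·m.
The dipole potential is V = kp cosθ / r².
V = (8.99×10⁹)(1.10×10⁻¹⁰)·cos180° / (0.0599)² = -275.6 V.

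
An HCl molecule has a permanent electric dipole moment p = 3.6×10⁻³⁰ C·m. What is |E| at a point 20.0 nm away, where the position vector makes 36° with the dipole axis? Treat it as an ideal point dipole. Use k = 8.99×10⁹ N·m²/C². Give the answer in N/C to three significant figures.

At angle θ the dipole field magnitude is E = (kp/r³)·√(1 + 3cos²θ).
kp/r³ = (8.99×10⁹)(3.60×10⁻³⁰) / (2.00×10⁻⁸)³ = 4046 N/C.
√(1 + 3cos²36°) = √(1 + 3·0.6545) = √2.9635 ≈ 1.7215.
E ≈ 4046 × 1.721 = 6964 N/C.

E ≈ 6960 N/C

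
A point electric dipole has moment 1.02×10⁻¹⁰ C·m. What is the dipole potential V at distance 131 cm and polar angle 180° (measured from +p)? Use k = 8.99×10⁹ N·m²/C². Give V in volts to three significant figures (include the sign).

V ≈ -0.534 V

The dipole potential is V = kp cosθ / r².
V = (8.99×10⁹)(1.02×10⁻¹⁰)·cos180° / (1.31)² = -0.5343 V.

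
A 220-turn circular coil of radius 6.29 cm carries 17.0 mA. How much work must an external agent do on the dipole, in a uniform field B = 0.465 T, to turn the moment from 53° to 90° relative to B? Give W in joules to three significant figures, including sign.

m = NIA = NIπa² = 220·(0.0170)·π·(0.0629)² = 0.04649 A·m².
W_ext = ΔU = −mB cosθ₂ + mB cosθ₁ = mB(cosθ₁ − cosθ₂).
W = (0.04649)(0.465)·(cos53° − cos90°) = (0.02162)·(+0.6018) = 0.01301 J.

W ≈ 0.0130 J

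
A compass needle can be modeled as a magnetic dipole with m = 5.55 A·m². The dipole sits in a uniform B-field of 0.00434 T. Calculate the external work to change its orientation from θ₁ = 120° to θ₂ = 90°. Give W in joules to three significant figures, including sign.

W ≈ -0.0120 J

W_ext = ΔU = −mB cosθ₂ + mB cosθ₁ = mB(cosθ₁ − cosθ₂).
W = (5.55)(0.00434)·(cos120° − cos90°) = (0.02409)·(-0.5000) = -0.01204 J.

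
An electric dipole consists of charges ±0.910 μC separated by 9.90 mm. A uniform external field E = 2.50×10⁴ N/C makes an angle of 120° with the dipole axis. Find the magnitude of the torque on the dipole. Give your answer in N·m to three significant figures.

Dipole moment p = qd = (9.10×10⁻⁷ C)(0.00990 m) = 9.009×10⁻⁹ C·m.
Torque on an electric dipole: τ = pE sinθ.
τ = (9.009×10⁻⁹)(2.50×10⁴)·sin120° = 1.951×10⁻⁴ N·m.

τ ≈ 1.95×10⁻⁴ N·m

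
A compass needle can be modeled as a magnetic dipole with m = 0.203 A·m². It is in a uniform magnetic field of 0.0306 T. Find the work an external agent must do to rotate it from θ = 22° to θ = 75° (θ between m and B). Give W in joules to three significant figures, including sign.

W ≈ 0.00415 J

W_ext = ΔU = −mB cosθ₂ + mB cosθ₁ = mB(cosθ₁ − cosθ₂).
W = (0.203)(0.0306)·(cos22° − cos75°) = (0.006212)·(+0.6684) = 0.004152 J.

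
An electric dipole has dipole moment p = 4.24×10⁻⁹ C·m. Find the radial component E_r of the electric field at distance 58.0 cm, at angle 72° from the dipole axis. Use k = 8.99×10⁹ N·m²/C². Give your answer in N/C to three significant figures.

For a dipole, E_r = (2kp cosθ)/r³.
kp/r³ = (8.99×10⁹)(4.24×10⁻⁹)/(0.580)³ = 195.4 N/C.
E_r = 2·195.4·cos72° = 120.7 N/C.

E_r ≈ 121 N/C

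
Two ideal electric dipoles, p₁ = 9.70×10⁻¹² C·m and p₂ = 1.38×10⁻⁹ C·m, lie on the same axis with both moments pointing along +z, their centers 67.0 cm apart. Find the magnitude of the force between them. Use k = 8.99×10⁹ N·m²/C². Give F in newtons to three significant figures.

On-axis field of dipole 1 at distance r: E = 2kp₁/r³. Force on dipole 2 is F = p₂·dE/dr (gradient along axis).
dE/dr = −6kp₁/r⁴, so |F| = 6kp₁p₂/r⁴ (attractive for aligned moments).
F = 6(8.99×10⁹)(9.70×10⁻¹²)(1.38×10⁻⁹)/(0.670)⁴ = 3.583×10⁻⁹ N.

F ≈ 3.58×10⁻⁹ N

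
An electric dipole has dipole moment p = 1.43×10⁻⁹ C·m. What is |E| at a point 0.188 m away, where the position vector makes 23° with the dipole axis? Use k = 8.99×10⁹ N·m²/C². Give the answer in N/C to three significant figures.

At angle θ the dipole field magnitude is E = (kp/r³)·√(1 + 3cos²θ).
kp/r³ = (8.99×10⁹)(1.43×10⁻⁹) / (0.188)³ = 1935 N/C.
√(1 + 3cos²23°) = √(1 + 3·0.8473) = √3.5420 ≈ 1.8820.
E ≈ 1935 × 1.882 = 3641 N/C.

E ≈ 3640 N/C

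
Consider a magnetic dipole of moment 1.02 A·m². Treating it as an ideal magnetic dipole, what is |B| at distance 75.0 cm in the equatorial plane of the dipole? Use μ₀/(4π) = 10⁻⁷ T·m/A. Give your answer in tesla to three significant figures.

B ≈ 2.42×10⁻⁷ T

In the equatorial plane B = (μ₀/4π)·m/r³ (half the axial value).
B = (10⁻⁷)·(1.02) / (0.750)³ = 2.418×10⁻⁷ T.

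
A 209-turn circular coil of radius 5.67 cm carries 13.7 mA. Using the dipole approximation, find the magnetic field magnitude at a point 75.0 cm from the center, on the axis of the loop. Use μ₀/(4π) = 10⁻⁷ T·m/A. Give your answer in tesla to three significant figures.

B ≈ 1.37×10⁻⁸ T

m = NIA = NIπa² = 209·(0.0137)·π·(0.0567)² = 0.02892 A·m².
On axis B = (μ₀/4π)·2m/r³.
B = 2·(10⁻⁷)·(0.02892) / (0.750)³ = 1.371×10⁻⁸ T.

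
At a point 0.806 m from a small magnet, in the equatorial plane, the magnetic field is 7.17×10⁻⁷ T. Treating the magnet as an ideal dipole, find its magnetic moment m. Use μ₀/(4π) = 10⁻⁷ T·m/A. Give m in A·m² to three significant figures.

m ≈ 3.75 A·m²

In the equatorial plane B = (μ₀/4π)·m/r³, so m = Br³·4π/(μ₀).
m = (7.17×10⁻⁷)·(0.806)³ / (10⁻⁷) = 3.754 A·m².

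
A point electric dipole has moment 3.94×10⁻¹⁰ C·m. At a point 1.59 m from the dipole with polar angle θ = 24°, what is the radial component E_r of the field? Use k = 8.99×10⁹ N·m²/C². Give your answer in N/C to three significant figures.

E_r ≈ 1.61 N/C

For a dipole, E_r = (2kp cosθ)/r³.
kp/r³ = (8.99×10⁹)(3.94×10⁻¹⁰)/(1.59)³ = 0.8812 N/C.
E_r = 2·0.8812·cos24° = 1.610 N/C.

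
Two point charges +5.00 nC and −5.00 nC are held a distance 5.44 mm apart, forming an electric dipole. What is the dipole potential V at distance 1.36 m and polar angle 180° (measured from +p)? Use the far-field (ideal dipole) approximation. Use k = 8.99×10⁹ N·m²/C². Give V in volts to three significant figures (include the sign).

Dipole moment p = qd = (5.00×10⁻⁹ C)(0.00544 m) = 2.72×10⁻¹¹ C·m.
The dipole potential is V = kp cosθ / r².
V = (8.99×10⁹)(2.72×10⁻¹¹)·cos180° / (1.36)² = -0.1322 V.

V ≈ -0.132 V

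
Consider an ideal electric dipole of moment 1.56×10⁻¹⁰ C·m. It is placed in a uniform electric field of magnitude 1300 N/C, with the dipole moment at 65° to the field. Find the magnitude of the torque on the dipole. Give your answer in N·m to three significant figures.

τ ≈ 1.84×10⁻⁷ N·m

Torque on an electric dipole: τ = pE sinθ.
τ = (1.56×10⁻¹⁰)(1300)·sin65° = 1.838×10⁻⁷ N·m.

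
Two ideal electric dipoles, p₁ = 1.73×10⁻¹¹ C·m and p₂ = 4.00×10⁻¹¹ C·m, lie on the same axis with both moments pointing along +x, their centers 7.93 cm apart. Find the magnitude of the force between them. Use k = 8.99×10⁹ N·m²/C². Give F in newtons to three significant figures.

On-axis field of dipole 1 at distance r: E = 2kp₁/r³. Force on dipole 2 is F = p₂·dE/dr (gradient along axis).
dE/dr = −6kp₁/r⁴, so |F| = 6kp₁p₂/r⁴ (attractive for aligned moments).
F = 6(8.99×10⁹)(1.73×10⁻¹¹)(4.00×10⁻¹¹)/(0.0793)⁴ = 9.439×10⁻⁷ N.

F ≈ 9.44×10⁻⁷ N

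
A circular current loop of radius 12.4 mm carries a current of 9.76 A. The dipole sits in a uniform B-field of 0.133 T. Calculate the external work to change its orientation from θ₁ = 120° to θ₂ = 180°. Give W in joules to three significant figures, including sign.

Magnetic moment m = IA = Iπa² = (9.76)·π·(0.0124)² = 0.004715 A·m².
W_ext = ΔU = −mB cosθ₂ + mB cosθ₁ = mB(cosθ₁ − cosθ₂).
W = (0.004715)(0.133)·(cos120° − cos180°) = (6.271×10⁻⁴)·(+0.5000) = 3.135×10⁻⁴ J.

W ≈ 3.14×10⁻⁴ J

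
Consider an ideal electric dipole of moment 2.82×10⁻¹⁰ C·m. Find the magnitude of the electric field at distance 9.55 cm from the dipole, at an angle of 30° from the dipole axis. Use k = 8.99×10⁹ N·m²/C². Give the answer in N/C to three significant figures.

E ≈ 5250 N/C

At angle θ the dipole field magnitude is E = (kp/r³)·√(1 + 3cos²θ).
kp/r³ = (8.99×10⁹)(2.82×10⁻¹⁰) / (0.0955)³ = 2911 N/C.
√(1 + 3cos²30°) = √(1 + 3·0.7500) = √3.2500 ≈ 1.8028.
E ≈ 2911 × 1.803 = 5247 N/C.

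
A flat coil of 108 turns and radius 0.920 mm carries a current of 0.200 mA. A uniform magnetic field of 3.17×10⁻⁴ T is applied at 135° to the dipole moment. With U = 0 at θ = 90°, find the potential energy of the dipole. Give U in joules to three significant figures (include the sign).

U ≈ 1.29×10⁻¹¹ J

m = NIA = NIπa² = 108·(2.00×10⁻⁴)·π·(9.20×10⁻⁴)² = 5.744×10⁻⁸ A·m².
U = −m·B = −mB cosθ.
U = −(5.744×10⁻⁸)(3.17×10⁻⁴)·cos135° = 1.288×10⁻¹¹ J.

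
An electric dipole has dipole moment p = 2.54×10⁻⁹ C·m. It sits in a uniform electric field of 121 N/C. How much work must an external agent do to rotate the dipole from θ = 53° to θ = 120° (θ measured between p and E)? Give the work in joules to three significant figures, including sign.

W_ext = ΔU = U(θ₂) − U(θ₁) = −pE cosθ₂ − (−pE cosθ₁) = pE(cosθ₁ − cosθ₂).
W = (2.54×10⁻⁹)(121)·(cos53° − cos120°) = (3.073×10⁻⁷)·(+1.1018) = 3.386×10⁻⁷ J.

W ≈ 3.39×10⁻⁷ J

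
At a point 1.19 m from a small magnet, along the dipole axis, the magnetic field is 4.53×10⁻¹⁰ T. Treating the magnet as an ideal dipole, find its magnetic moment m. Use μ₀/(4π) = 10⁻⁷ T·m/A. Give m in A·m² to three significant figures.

On axis B = (μ₀/4π)·2m/r³, so m = Br³·4π/(μ₀·2).
m = (4.53×10⁻¹⁰)·(1.19)³ / (2·10⁻⁷) = 0.003817 A·m².

m ≈ 0.00382 A·m²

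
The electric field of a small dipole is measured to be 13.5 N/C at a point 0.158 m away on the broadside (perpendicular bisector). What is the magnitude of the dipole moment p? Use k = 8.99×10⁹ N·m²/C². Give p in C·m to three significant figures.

p ≈ 5.92×10⁻¹² C·m

In the equatorial plane E = kp/r³, so p = Er³/(k).
p = (13.5)·(0.158)³ / (8.99×10⁹) = 5.923×10⁻¹² C·m.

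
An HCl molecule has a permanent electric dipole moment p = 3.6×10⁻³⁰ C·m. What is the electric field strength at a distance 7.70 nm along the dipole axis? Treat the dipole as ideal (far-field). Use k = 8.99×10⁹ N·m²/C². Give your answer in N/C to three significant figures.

On the dipole axis E = 2kp/r³.
E = 2·(8.99×10⁹)(3.60×10⁻³⁰) / (7.70×10⁻⁹)³ = 1.418×10⁵ N/C.

E ≈ 1.42×10⁵ N/C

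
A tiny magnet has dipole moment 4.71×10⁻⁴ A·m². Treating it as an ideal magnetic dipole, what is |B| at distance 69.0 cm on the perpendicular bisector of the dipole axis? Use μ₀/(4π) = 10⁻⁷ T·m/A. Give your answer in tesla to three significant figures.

B ≈ 1.43×10⁻¹⁰ T

In the equatorial plane B = (μ₀/4π)·m/r³ (half the axial value).
B = (10⁻⁷)·(4.71×10⁻⁴) / (0.690)³ = 1.434×10⁻¹⁰ T.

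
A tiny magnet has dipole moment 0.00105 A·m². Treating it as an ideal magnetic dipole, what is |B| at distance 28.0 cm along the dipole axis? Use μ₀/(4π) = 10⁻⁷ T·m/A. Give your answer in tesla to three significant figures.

B ≈ 9.57×10⁻⁹ T

On axis B = (μ₀/4π)·2m/r³.
B = 2·(10⁻⁷)·(0.00105) / (0.280)³ = 9.566×10⁻⁹ T.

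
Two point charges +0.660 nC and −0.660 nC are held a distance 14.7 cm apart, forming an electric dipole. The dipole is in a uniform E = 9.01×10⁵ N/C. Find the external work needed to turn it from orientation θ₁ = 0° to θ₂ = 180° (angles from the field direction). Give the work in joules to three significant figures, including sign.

W ≈ 1.75×10⁻⁴ J

Dipole moment p = qd = (6.60×10⁻¹⁰ C)(0.147 m) = 9.702×10⁻¹¹ C·m.
W_ext = ΔU = U(θ₂) − U(θ₁) = −pE cosθ₂ − (−pE cosθ₁) = pE(cosθ₁ − cosθ₂).
W = (9.702×10⁻¹¹)(9.01×10⁵)·(cos0° − cos180°) = (8.742×10⁻⁵)·(+2.0000) = 1.748×10⁻⁴ J.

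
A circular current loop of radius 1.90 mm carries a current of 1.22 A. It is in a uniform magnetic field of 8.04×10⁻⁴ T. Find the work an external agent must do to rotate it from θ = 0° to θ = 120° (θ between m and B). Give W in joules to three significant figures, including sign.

Magnetic moment m = IA = Iπa² = (1.22)·π·(0.00190)² = 1.384×10⁻⁵ A·m².
W_ext = ΔU = −mB cosθ₂ + mB cosθ₁ = mB(cosθ₁ − cosθ₂).
W = (1.384×10⁻⁵)(8.04×10⁻⁴)·(cos0° − cos120°) = (1.113×10⁻⁸)·(+1.5000) = 1.669×10⁻⁸ J.

W ≈ 1.67×10⁻⁸ J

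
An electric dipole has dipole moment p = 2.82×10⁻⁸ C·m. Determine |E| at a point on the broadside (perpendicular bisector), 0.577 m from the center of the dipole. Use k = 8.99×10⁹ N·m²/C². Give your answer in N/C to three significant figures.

On the perpendicular bisector E = kp/r³ (half the axial value at the same distance).
E = (8.99×10⁹)(2.82×10⁻⁸) / (0.577)³ = 1320 N/C.

E ≈ 1320 N/C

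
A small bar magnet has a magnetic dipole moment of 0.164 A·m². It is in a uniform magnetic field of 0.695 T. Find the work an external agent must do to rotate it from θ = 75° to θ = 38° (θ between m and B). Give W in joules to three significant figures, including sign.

W ≈ -0.0603 J

W_ext = ΔU = −mB cosθ₂ + mB cosθ₁ = mB(cosθ₁ − cosθ₂).
W = (0.164)(0.695)·(cos75° − cos38°) = (0.1140)·(-0.5292) = -0.06032 J.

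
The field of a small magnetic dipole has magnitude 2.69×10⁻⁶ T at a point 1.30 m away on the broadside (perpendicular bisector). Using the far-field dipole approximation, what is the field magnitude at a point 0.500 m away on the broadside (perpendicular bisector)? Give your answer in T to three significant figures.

Dipole fields scale as 1/r³ in the far field; the geometry is the same at both points.
B₂ = B₁ · (r₁/r₂)³ = 2.69×10⁻⁶ · (1.30/0.500)³.
(r₁/r₂)³ = (2.6)³ = 17.58.
B₂ ≈ 4.728×10⁻⁵ T.

B ≈ 4.73×10⁻⁵ T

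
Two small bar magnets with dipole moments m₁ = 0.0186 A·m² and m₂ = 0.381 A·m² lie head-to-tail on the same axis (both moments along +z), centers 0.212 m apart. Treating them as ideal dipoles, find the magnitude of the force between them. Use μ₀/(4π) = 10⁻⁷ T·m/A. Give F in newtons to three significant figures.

F ≈ 2.10×10⁻⁶ N

On-axis B of dipole 1: B = (μ₀/4π)·2m₁/r³. Force on dipole 2: F = m₂·dB/dr.
dB/dr = −(μ₀/4π)·6m₁/r⁴, so |F| = (μ₀/4π)·6m₁m₂/r⁴.
F = 6(10⁻⁷)(0.0186)(0.381)/(0.212)⁴ = 2.105×10⁻⁶ N.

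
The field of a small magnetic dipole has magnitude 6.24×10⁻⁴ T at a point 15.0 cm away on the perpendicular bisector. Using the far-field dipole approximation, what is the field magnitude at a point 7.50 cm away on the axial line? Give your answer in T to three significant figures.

Dipole fields scale as 1/r³ in the far field.
The axial field is twice the equatorial field at the same r, so the geometry factor is 2/1.
B₂ = B₁ · (2/1) · (r₁/r₂)³ = 6.24×10⁻⁴ · 2 · (15.0/7.50)³.
(r₁/r₂)³ = (2)³ = 8.
B₂ ≈ 0.009984 T.

B ≈ 0.00998 T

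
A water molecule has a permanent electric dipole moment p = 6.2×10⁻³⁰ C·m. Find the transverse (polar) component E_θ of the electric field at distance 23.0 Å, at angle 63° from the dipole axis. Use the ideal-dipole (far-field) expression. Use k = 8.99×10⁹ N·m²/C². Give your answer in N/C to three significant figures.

For a dipole, E_θ = (kp sinθ)/r³.
kp/r³ = (8.99×10⁹)(6.20×10⁻³⁰)/(2.30×10⁻⁹)³ = 4.581×10⁶ N/C.
E_θ = 4.581×10⁶·sin63° = 4.082×10⁶ N/C.

E_θ ≈ 4.08×10⁶ N/C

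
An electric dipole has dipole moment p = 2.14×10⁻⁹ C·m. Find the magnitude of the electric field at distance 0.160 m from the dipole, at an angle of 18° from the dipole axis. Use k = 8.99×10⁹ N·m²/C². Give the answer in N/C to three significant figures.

E ≈ 9050 N/C

At angle θ the dipole field magnitude is E = (kp/r³)·√(1 + 3cos²θ).
kp/r³ = (8.99×10⁹)(2.14×10⁻⁹) / (0.160)³ = 4697 N/C.
√(1 + 3cos²18°) = √(1 + 3·0.9045) = √3.7135 ≈ 1.9271.
E ≈ 4697 × 1.927 = 9051 N/C.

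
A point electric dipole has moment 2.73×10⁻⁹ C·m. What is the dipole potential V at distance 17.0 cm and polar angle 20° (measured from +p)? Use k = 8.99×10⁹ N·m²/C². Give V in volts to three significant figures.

The dipole potential is V = kp cosθ / r².
V = (8.99×10⁹)(2.73×10⁻⁹)·cos20° / (0.170)² = 798.0 V.

V ≈ 798 V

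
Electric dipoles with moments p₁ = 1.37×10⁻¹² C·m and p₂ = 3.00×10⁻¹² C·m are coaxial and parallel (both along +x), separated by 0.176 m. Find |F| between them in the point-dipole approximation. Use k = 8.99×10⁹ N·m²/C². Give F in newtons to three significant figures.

On-axis field of dipole 1 at distance r: E = 2kp₁/r³. Force on dipole 2 is F = p₂·dE/dr (gradient along axis).
dE/dr = −6kp₁/r⁴, so |F| = 6kp₁p₂/r⁴ (attractive for aligned moments).
F = 6(8.99×10⁹)(1.37×10⁻¹²)(3.00×10⁻¹²)/(0.176)⁴ = 2.310×10⁻¹⁰ N.

F ≈ 2.31×10⁻¹⁰ N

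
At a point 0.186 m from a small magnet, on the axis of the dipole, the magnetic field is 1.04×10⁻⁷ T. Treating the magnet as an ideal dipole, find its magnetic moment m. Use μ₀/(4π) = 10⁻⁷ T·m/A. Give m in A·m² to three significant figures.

On axis B = (μ₀/4π)·2m/r³, so m = Br³·4π/(μ₀·2).
m = (1.04×10⁻⁷)·(0.186)³ / (2·10⁻⁷) = 0.003346 A·m².

m ≈ 0.00335 A·m²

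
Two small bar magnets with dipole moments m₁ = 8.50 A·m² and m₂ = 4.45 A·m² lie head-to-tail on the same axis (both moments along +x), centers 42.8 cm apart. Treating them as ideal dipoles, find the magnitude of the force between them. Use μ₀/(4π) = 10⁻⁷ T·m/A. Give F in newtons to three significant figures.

F ≈ 6.76×10⁻⁴ N

On-axis B of dipole 1: B = (μ₀/4π)·2m₁/r³. Force on dipole 2: F = m₂·dB/dr.
dB/dr = −(μ₀/4π)·6m₁/r⁴, so |F| = (μ₀/4π)·6m₁m₂/r⁴.
F = 6(10⁻⁷)(8.50)(4.45)/(0.428)⁴ = 6.763×10⁻⁴ N.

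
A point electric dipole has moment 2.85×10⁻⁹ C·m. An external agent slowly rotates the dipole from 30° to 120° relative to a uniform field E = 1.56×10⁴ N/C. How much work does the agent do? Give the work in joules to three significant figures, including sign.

W ≈ 6.07×10⁻⁵ J

W_ext = ΔU = U(θ₂) − U(θ₁) = −pE cosθ₂ − (−pE cosθ₁) = pE(cosθ₁ − cosθ₂).
W = (2.85×10⁻⁹)(1.56×10⁴)·(cos30° − cos120°) = (4.446×10⁻⁵)·(+1.3660) = 6.073×10⁻⁵ J.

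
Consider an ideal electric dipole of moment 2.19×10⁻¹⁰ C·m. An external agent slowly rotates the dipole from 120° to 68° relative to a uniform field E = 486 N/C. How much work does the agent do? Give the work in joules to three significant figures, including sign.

W_ext = ΔU = U(θ₂) − U(θ₁) = −pE cosθ₂ − (−pE cosθ₁) = pE(cosθ₁ − cosθ₂).
W = (2.19×10⁻¹⁰)(486)·(cos120° − cos68°) = (1.064×10⁻⁷)·(-0.8746) = -9.309×10⁻⁸ J.

W ≈ -9.31×10⁻⁸ J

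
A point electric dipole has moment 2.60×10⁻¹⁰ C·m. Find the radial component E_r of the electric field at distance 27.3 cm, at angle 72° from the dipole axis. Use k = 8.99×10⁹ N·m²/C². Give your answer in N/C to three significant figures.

E_r ≈ 71.0 N/C

For a dipole, E_r = (2kp cosθ)/r³.
kp/r³ = (8.99×10⁹)(2.60×10⁻¹⁰)/(0.273)³ = 114.9 N/C.
E_r = 2·114.9·cos72° = 71.00 N/C.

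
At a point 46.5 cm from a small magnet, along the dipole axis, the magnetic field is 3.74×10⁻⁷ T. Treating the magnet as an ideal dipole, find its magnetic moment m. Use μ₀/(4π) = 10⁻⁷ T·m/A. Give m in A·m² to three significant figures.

On axis B = (μ₀/4π)·2m/r³, so m = Br³·4π/(μ₀·2).
m = (3.74×10⁻⁷)·(0.465)³ / (2·10⁻⁷) = 0.1880 A·m².

m ≈ 0.188 A·m²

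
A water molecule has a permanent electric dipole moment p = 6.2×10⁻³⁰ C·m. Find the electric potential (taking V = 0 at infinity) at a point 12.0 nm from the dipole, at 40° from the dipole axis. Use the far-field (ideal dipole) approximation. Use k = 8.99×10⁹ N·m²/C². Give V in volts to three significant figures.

The dipole potential is V = kp cosθ / r².
V = (8.99×10⁹)(6.20×10⁻³⁰)·cos40° / (1.20×10⁻⁸)² = 2.965×10⁻⁴ V.

V ≈ 2.97×10⁻⁴ V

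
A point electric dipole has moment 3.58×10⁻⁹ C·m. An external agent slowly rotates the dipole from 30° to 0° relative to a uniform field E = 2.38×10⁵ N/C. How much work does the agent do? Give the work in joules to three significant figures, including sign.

W_ext = ΔU = U(θ₂) − U(θ₁) = −pE cosθ₂ − (−pE cosθ₁) = pE(cosθ₁ − cosθ₂).
W = (3.58×10⁻⁹)(2.38×10⁵)·(cos30° − cos0°) = (8.520×10⁻⁴)·(-0.1340) = -1.142×10⁻⁴ J.

W ≈ -1.14×10⁻⁴ J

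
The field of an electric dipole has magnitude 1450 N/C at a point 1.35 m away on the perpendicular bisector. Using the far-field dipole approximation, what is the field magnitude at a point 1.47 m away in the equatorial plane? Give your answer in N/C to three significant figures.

E ≈ 1120 N/C

Dipole fields scale as 1/r³ in the far field; the geometry is the same at both points.
E₂ = E₁ · (r₁/r₂)³ = 1450 · (1.35/1.47)³.
(r₁/r₂)³ = (0.9184)³ = 0.7745.
E₂ ≈ 1123 N/C.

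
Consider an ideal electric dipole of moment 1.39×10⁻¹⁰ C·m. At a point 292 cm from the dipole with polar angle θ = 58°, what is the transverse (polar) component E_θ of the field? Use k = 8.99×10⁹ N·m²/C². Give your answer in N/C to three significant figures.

E_θ ≈ 0.0426 N/C

For a dipole, E_θ = (kp sinθ)/r³.
kp/r³ = (8.99×10⁹)(1.39×10⁻¹⁰)/(2.92)³ = 0.05019 N/C.
E_θ = 0.05019·sin58° = 0.04256 N/C.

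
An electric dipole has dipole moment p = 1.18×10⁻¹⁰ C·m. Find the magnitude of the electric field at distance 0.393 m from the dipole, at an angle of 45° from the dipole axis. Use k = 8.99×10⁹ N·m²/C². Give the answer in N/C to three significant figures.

E ≈ 27.6 N/C

At angle θ the dipole field magnitude is E = (kp/r³)·√(1 + 3cos²θ).
kp/r³ = (8.99×10⁹)(1.18×10⁻¹⁰) / (0.393)³ = 17.48 N/C.
√(1 + 3cos²45°) = √(1 + 3·0.5000) = √2.5000 ≈ 1.5811.
E ≈ 17.48 × 1.581 = 27.63 N/C.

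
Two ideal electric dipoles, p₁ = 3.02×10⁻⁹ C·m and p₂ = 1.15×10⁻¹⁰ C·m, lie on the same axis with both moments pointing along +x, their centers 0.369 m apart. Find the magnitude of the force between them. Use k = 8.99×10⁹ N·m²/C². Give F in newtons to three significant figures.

F ≈ 1.01×10⁻⁶ N

On-axis field of dipole 1 at distance r: E = 2kp₁/r³. Force on dipole 2 is F = p₂·dE/dr (gradient along axis).
dE/dr = −6kp₁/r⁴, so |F| = 6kp₁p₂/r⁴ (attractive for aligned moments).
F = 6(8.99×10⁹)(3.02×10⁻⁹)(1.15×10⁻¹⁰)/(0.369)⁴ = 1.010×10⁻⁶ N.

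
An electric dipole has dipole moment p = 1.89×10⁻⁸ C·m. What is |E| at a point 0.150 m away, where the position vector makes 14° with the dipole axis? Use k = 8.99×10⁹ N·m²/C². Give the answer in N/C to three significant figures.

E ≈ 9.85×10⁴ N/C

At angle θ the dipole field magnitude is E = (kp/r³)·√(1 + 3cos²θ).
kp/r³ = (8.99×10⁹)(1.89×10⁻⁸) / (0.150)³ = 5.034×10⁴ N/C.
√(1 + 3cos²14°) = √(1 + 3·0.9415) = √3.8244 ≈ 1.9556.
E ≈ 5.034×10⁴ × 1.956 = 9.845×10⁴ N/C.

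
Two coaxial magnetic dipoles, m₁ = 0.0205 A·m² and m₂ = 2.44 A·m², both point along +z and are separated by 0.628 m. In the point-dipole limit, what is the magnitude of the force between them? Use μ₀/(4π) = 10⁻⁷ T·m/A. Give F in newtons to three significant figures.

F ≈ 1.93×10⁻⁷ N

On-axis B of dipole 1: B = (μ₀/4π)·2m₁/r³. Force on dipole 2: F = m₂·dB/dr.
dB/dr = −(μ₀/4π)·6m₁/r⁴, so |F| = (μ₀/4π)·6m₁m₂/r⁴.
F = 6(10⁻⁷)(0.0205)(2.44)/(0.628)⁴ = 1.930×10⁻⁷ N.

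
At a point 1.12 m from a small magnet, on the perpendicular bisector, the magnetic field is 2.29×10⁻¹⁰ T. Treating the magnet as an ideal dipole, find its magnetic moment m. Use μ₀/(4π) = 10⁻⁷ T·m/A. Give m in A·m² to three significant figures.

In the equatorial plane B = (μ₀/4π)·m/r³, so m = Br³·4π/(μ₀).
m = (2.29×10⁻¹⁰)·(1.12)³ / (10⁻⁷) = 0.003217 A·m².

m ≈ 0.00322 A·m²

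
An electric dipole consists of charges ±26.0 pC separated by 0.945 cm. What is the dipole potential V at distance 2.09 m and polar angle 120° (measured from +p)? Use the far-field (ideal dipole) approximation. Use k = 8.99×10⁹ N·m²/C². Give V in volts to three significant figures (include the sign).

V ≈ -2.53×10⁻⁴ V

Dipole moment p = qd = (2.60×10⁻¹¹ C)(0.00945 m) = 2.457×10⁻¹³ C·m.
The dipole potential is V = kp cosθ / r².
V = (8.99×10⁹)(2.457×10⁻¹³)·cos120° / (2.09)² = -2.528×10⁻⁴ V.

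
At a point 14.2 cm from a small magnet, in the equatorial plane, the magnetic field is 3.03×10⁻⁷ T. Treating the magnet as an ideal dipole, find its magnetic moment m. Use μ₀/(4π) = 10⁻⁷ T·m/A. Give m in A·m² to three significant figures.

m ≈ 0.00868 A·m²

In the equatorial plane B = (μ₀/4π)·m/r³, so m = Br³·4π/(μ₀).
m = (3.03×10⁻⁷)·(0.142)³ / (10⁻⁷) = 0.008676 A·m².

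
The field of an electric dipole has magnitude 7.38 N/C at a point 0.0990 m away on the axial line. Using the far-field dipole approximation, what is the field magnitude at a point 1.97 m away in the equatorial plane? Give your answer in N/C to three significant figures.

E ≈ 4.68×10⁻⁴ N/C

Dipole fields scale as 1/r³ in the far field.
The axial field is twice the equatorial field at the same r, so the geometry factor is 1/2.
E₂ = E₁ · (1/2) · (r₁/r₂)³ = 7.38 · 0.5 · (0.0990/1.97)³.
(r₁/r₂)³ = (0.05025)³ = 0.0001269.
E₂ ≈ 4.683×10⁻⁴ N/C.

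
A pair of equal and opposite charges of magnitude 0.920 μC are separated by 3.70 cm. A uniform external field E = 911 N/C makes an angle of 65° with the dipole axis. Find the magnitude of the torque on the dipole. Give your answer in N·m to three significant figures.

Dipole moment p = qd = (9.20×10⁻⁷ C)(0.0370 m) = 3.404×10⁻⁸ C·m.
Torque on an electric dipole: τ = pE sinθ.
τ = (3.404×10⁻⁸)(911)·sin65° = 2.811×10⁻⁵ N·m.

τ ≈ 2.81×10⁻⁵ N·m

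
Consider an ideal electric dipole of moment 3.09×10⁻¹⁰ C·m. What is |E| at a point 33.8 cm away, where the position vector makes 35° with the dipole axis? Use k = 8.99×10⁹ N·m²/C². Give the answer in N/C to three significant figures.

At angle θ the dipole field magnitude is E = (kp/r³)·√(1 + 3cos²θ).
kp/r³ = (8.99×10⁹)(3.09×10⁻¹⁰) / (0.338)³ = 71.94 N/C.
√(1 + 3cos²35°) = √(1 + 3·0.6710) = √3.0130 ≈ 1.7358.
E ≈ 71.94 × 1.736 = 124.9 N/C.

E ≈ 125 N/C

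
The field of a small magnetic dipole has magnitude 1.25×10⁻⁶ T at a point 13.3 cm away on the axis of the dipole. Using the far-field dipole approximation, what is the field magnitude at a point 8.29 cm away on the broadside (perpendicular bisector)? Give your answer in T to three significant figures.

B ≈ 2.58×10⁻⁶ T

Dipole fields scale as 1/r³ in the far field.
The axial field is twice the equatorial field at the same r, so the geometry factor is 1/2.
B₂ = B₁ · (1/2) · (r₁/r₂)³ = 1.25×10⁻⁶ · 0.5 · (13.3/8.29)³.
(r₁/r₂)³ = (1.604)³ = 4.129.
B₂ ≈ 2.581×10⁻⁶ T.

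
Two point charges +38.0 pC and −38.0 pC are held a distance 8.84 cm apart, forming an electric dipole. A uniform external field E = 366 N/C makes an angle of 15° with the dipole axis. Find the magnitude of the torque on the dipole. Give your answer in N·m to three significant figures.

τ ≈ 3.18×10⁻¹⁰ N·m

Dipole moment p = qd = (3.80×10⁻¹¹ C)(0.0884 m) = 3.359×10⁻¹² C·m.
Torque on an electric dipole: τ = pE sinθ.
τ = (3.359×10⁻¹²)(366)·sin15° = 3.182×10⁻¹⁰ N·m.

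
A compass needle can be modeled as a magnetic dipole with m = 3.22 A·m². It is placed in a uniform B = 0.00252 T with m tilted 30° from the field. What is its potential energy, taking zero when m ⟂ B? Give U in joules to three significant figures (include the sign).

U ≈ -0.00703 J

U = −m·B = −mB cosθ.
U = −(3.22)(0.00252)·cos30° = -0.007027 J.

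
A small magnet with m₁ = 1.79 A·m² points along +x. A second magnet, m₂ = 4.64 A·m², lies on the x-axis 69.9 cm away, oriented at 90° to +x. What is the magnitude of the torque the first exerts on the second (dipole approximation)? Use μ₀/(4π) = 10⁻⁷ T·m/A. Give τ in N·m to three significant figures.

τ ≈ 4.86×10⁻⁶ N·m

Dipole B is on the axis of dipole A, so B₁ there is axial: B₁ = (μ₀/4π)·2m₁/r³ along +x.
B₁ = 2(10⁻⁷)(1.79)/(0.699)³ = 1.048×10⁻⁶ T.
τ = m₂ B₁ sinθ.
τ = (4.64)(1.048×10⁻⁶)·sin90° = 4.864×10⁻⁶ N·m.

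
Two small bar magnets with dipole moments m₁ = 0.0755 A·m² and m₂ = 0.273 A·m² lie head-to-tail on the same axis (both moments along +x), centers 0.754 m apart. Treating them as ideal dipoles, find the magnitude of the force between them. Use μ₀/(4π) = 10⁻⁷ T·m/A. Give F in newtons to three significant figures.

F ≈ 3.83×10⁻⁸ N

On-axis B of dipole 1: B = (μ₀/4π)·2m₁/r³. Force on dipole 2: F = m₂·dB/dr.
dB/dr = −(μ₀/4π)·6m₁/r⁴, so |F| = (μ₀/4π)·6m₁m₂/r⁴.
F = 6(10⁻⁷)(0.0755)(0.273)/(0.754)⁴ = 3.826×10⁻⁸ N.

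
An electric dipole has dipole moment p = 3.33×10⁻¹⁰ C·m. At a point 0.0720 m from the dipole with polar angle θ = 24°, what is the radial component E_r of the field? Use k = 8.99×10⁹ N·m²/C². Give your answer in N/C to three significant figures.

E_r ≈ 1.47×10⁴ N/C

For a dipole, E_r = (2kp cosθ)/r³.
kp/r³ = (8.99×10⁹)(3.33×10⁻¹⁰)/(0.0720)³ = 8021 N/C.
E_r = 2·8021·cos24° = 1.465×10⁴ N/C.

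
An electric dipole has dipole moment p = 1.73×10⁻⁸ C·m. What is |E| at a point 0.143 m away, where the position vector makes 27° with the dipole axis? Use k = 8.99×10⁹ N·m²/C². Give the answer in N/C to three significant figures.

At angle θ the dipole field magnitude is E = (kp/r³)·√(1 + 3cos²θ).
kp/r³ = (8.99×10⁹)(1.73×10⁻⁸) / (0.143)³ = 5.319×10⁴ N/C.
√(1 + 3cos²27°) = √(1 + 3·0.7939) = √3.3817 ≈ 1.8389.
E ≈ 5.319×10⁴ × 1.839 = 9.781×10⁴ N/C.

E ≈ 9.78×10⁴ N/C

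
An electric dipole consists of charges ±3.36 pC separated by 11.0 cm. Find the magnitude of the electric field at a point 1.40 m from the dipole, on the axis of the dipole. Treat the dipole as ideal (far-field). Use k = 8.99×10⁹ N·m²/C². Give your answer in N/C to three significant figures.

Dipole moment p = qd = (3.36×10⁻¹² C)(0.110 m) = 3.696×10⁻¹³ C·m.
On the dipole axis E = 2kp/r³.
E = 2·(8.99×10⁹)(3.696×10⁻¹³) / (1.40)³ = 0.002422 N/C.

E ≈ 0.00242 N/C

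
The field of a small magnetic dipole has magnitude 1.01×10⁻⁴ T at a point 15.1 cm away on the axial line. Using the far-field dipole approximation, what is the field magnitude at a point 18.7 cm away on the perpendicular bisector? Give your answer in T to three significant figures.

Dipole fields scale as 1/r³ in the far field.
The axial field is twice the equatorial field at the same r, so the geometry factor is 1/2.
B₂ = B₁ · (1/2) · (r₁/r₂)³ = 1.01×10⁻⁴ · 0.5 · (15.1/18.7)³.
(r₁/r₂)³ = (0.8075)³ = 0.5265.
B₂ ≈ 2.659×10⁻⁵ T.

B ≈ 2.66×10⁻⁵ T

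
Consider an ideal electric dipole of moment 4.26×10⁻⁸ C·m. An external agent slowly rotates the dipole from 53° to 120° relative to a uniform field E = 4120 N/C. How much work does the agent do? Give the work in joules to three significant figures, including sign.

W_ext = ΔU = U(θ₂) − U(θ₁) = −pE cosθ₂ − (−pE cosθ₁) = pE(cosθ₁ − cosθ₂).
W = (4.26×10⁻⁸)(4120)·(cos53° − cos120°) = (1.755×10⁻⁴)·(+1.1018) = 1.934×10⁻⁴ J.

W ≈ 1.93×10⁻⁴ J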